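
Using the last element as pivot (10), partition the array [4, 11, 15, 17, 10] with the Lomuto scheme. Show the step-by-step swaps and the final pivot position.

Lomuto partition with pivot = 10:

Initial array: [4, 11, 15, 17, 10]

arr[0]=4 <= 10: swap with position 0, array becomes [4, 11, 15, 17, 10]
arr[1]=11 > 10: no swap
arr[2]=15 > 10: no swap
arr[3]=17 > 10: no swap

Place pivot at position 1: [4, 10, 15, 17, 11]
Pivot position: 1

After partitioning with pivot 10, the array becomes [4, 10, 15, 17, 11]. The pivot is placed at index 1. All elements to the left of the pivot are <= 10, and all elements to the right are > 10.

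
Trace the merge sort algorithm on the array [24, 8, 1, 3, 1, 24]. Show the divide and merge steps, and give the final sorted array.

Merge sort trace:

Split: [24, 8, 1, 3, 1, 24] -> [24, 8, 1] and [3, 1, 24]
  Split: [24, 8, 1] -> [24] and [8, 1]
    Split: [8, 1] -> [8] and [1]
    Merge: [8] + [1] -> [1, 8]
  Merge: [24] + [1, 8] -> [1, 8, 24]
  Split: [3, 1, 24] -> [3] and [1, 24]
    Split: [1, 24] -> [1] and [24]
    Merge: [1] + [24] -> [1, 24]
  Merge: [3] + [1, 24] -> [1, 3, 24]
Merge: [1, 8, 24] + [1, 3, 24] -> [1, 1, 3, 8, 24, 24]

Final sorted array: [1, 1, 3, 8, 24, 24]

The merge sort proceeds by recursively splitting the array and merging sorted halves.
After all merges, the sorted array is [1, 1, 3, 8, 24, 24].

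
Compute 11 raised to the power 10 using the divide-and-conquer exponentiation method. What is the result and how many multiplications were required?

Computing 11^10 by squaring (build up from 11^1; each line after the first costs one multiplication):

11^1 = 11
11^2 = (11^1)^2 = 11^2 = 121
11^4 = (11^2)^2 = 121^2 = 14641
11^5 = 11 * 11^4 = 11 * 14641 = 161051
11^10 = (11^5)^2 = 161051^2 = 25937424601

Result: 25937424601
Multiplications needed: 4 (4 lines after 11^1)

11^10 = 25937424601. Using exponentiation by squaring, this requires 4 multiplications. The key idea: if the exponent is even, square the half-power; if odd, multiply by the base once.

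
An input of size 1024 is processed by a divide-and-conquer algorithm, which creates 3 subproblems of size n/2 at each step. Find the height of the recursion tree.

For divide and conquer with division factor 2:

Problem sizes at each level:
Level 0: 1024
Level 1: 512
Level 2: 256
Level 3: 128
Level 4: 64
Level 5: 32
Level 6: 16
Level 7: 8
Level 8: 4
Level 9: 2
Level 10: 1

The root is level 0 and the size-1 base case is level 10 (the tree spans levels 0 through 10, i.e. 11 levels counting the root), so the depth is the number of divisions: log_2(1024) = 10

The recursion tree depth is log_2(1024) = 10. At each level, the problem size is divided by 2, so it takes 10 divisions to reduce to a base case of size 1. The algorithm makes 3 recursive calls at each level.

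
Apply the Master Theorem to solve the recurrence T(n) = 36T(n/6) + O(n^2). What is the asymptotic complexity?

Master Theorem for T(n) = 36T(n/6) + O(n^2):

a = 36, b = 6, c = 2
log_b(a) = log_6(36) = 2.0000

Case 2: c = 2 = log_6(36) = 2.0000
T(n) = O(n^2 log n) = O(n^2 log n)

For T(n) = 36T(n/6) + O(n^2): log_6(36) = 2.0000. This is Case 2 of the Master Theorem (c = log_b(a), equal work at all levels), giving O(n^2 log n).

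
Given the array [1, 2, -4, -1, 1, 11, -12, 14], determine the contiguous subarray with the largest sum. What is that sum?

Using Kadane's algorithm on [1, 2, -4, -1, 1, 11, -12, 14]:

Scanning through the array:
Position 1 (value 2): max_ending_here = 3, max_so_far = 3
Position 2 (value -4): max_ending_here = -1, max_so_far = 3
Position 3 (value -1): max_ending_here = -1, max_so_far = 3
Position 4 (value 1): max_ending_here = 1, max_so_far = 3
Position 5 (value 11): max_ending_here = 12, max_so_far = 12
Position 6 (value -12): max_ending_here = 0, max_so_far = 12
Position 7 (value 14): max_ending_here = 14, max_so_far = 14

Maximum subarray: [1, 11, -12, 14]
Maximum sum: 14

The maximum subarray is [1, 11, -12, 14] with sum 14. This subarray runs from index 4 to index 7.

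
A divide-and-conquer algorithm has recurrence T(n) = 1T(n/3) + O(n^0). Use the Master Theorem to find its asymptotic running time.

Master Theorem for T(n) = 1T(n/3) + O(n^0):

a = 1, b = 3, c = 0
log_b(a) = log_3(1) = 0.0000

Case 2: c = 0 = log_3(1) = 0.0000
T(n) = O(n^0 log n) = O(log n)

For T(n) = 1T(n/3) + O(n^0): log_3(1) = 0.0000. This is Case 2 of the Master Theorem (c = log_b(a), equal work at all levels), giving O(log n).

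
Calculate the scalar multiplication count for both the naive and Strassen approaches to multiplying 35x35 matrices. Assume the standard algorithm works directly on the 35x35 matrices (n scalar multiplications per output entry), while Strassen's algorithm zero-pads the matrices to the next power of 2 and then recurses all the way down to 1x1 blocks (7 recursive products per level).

Matrix multiplication for 35x35 matrices:

Strassen's algorithm requires power-of-2 dimensions. Pad 35x35 to 64x64 (next power of 2).

Standard algorithm: 35^3 = 42875 multiplications
Strassen's algorithm: 7^(log2(64)) = 7^6 = 117649 multiplications
Difference: 42875 - 117649 = -74774 (Strassen uses MORE here due to padding overhead — for small or just-over-power-of-2 n, padding can outweigh the per-level savings)

Standard: 42875 multiplications (35^3). Strassen: 117649 multiplications (7^6, after padding to 64x64). Strassen reduces 8 recursive multiplications to 7 at each level.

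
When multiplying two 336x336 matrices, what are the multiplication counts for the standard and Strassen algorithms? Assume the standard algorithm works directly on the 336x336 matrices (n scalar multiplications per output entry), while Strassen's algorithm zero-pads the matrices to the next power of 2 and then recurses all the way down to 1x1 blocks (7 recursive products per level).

Matrix multiplication for 336x336 matrices:

Strassen's algorithm requires power-of-2 dimensions. Pad 336x336 to 512x512 (next power of 2).

Standard algorithm: 336^3 = 37933056 multiplications
Strassen's algorithm: 7^(log2(512)) = 7^9 = 40353607 multiplications
Difference: 37933056 - 40353607 = -2420551 (Strassen uses MORE here due to padding overhead — for small or just-over-power-of-2 n, padding can outweigh the per-level savings)

Standard: 37933056 multiplications (336^3). Strassen: 40353607 multiplications (7^9, after padding to 512x512). Strassen reduces 8 recursive multiplications to 7 at each level.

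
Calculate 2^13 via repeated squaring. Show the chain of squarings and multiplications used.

Computing 2^13 by squaring (build up from 2^1; each line after the first costs one multiplication):

2^1 = 2
2^2 = (2^1)^2 = 2^2 = 4
2^3 = 2 * 2^2 = 2 * 4 = 8
2^6 = (2^3)^2 = 8^2 = 64
2^12 = (2^6)^2 = 64^2 = 4096
2^13 = 2 * 2^12 = 2 * 4096 = 8192

Result: 8192
Multiplications needed: 5 (5 lines after 2^1)

2^13 = 8192. Using exponentiation by squaring, this requires 5 multiplications. The key idea: if the exponent is even, square the half-power; if odd, multiply by the base once.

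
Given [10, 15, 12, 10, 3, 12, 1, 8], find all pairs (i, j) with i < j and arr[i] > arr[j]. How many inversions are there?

Finding inversions in [10, 15, 12, 10, 3, 12, 1, 8]:

(0, 4): arr[0]=10 > arr[4]=3
(0, 6): arr[0]=10 > arr[6]=1
(0, 7): arr[0]=10 > arr[7]=8
(1, 2): arr[1]=15 > arr[2]=12
(1, 3): arr[1]=15 > arr[3]=10
(1, 4): arr[1]=15 > arr[4]=3
(1, 5): arr[1]=15 > arr[5]=12
(1, 6): arr[1]=15 > arr[6]=1
(1, 7): arr[1]=15 > arr[7]=8
(2, 3): arr[2]=12 > arr[3]=10
(2, 4): arr[2]=12 > arr[4]=3
(2, 6): arr[2]=12 > arr[6]=1
(2, 7): arr[2]=12 > arr[7]=8
(3, 4): arr[3]=10 > arr[4]=3
(3, 6): arr[3]=10 > arr[6]=1
(3, 7): arr[3]=10 > arr[7]=8
(4, 6): arr[4]=3 > arr[6]=1
(5, 6): arr[5]=12 > arr[6]=1
(5, 7): arr[5]=12 > arr[7]=8

Total inversions: 19

The array has 19 inversion(s): (0,4), (0,6), (0,7), (1,2), (1,3), (1,4), (1,5), (1,6), (1,7), (2,3), (2,4), (2,6), (2,7), (3,4), (3,6), (3,7), (4,6), (5,6), (5,7). Each pair (i,j) satisfies i < j and arr[i] > arr[j].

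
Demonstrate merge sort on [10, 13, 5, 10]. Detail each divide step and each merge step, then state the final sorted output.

Merge sort trace:

Split: [10, 13, 5, 10] -> [10, 13] and [5, 10]
  Split: [10, 13] -> [10] and [13]
  Merge: [10] + [13] -> [10, 13]
  Split: [5, 10] -> [5] and [10]
  Merge: [5] + [10] -> [5, 10]
Merge: [10, 13] + [5, 10] -> [5, 10, 10, 13]

Final sorted array: [5, 10, 10, 13]

The merge sort proceeds by recursively splitting the array and merging sorted halves.
After all merges, the sorted array is [5, 10, 10, 13].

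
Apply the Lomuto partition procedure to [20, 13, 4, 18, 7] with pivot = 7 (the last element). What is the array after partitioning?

Lomuto partition with pivot = 7:

Initial array: [20, 13, 4, 18, 7]

arr[0]=20 > 7: no swap
arr[1]=13 > 7: no swap
arr[2]=4 <= 7: swap with position 0, array becomes [4, 13, 20, 18, 7]
arr[3]=18 > 7: no swap

Place pivot at position 1: [4, 7, 20, 18, 13]
Pivot position: 1

After partitioning with pivot 7, the array becomes [4, 7, 20, 18, 13]. The pivot is placed at index 1. All elements to the left of the pivot are <= 7, and all elements to the right are > 7.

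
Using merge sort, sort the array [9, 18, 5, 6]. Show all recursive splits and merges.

Merge sort trace:

Split: [9, 18, 5, 6] -> [9, 18] and [5, 6]
  Split: [9, 18] -> [9] and [18]
  Merge: [9] + [18] -> [9, 18]
  Split: [5, 6] -> [5] and [6]
  Merge: [5] + [6] -> [5, 6]
Merge: [9, 18] + [5, 6] -> [5, 6, 9, 18]

Final sorted array: [5, 6, 9, 18]

The merge sort proceeds by recursively splitting the array and merging sorted halves.
After all merges, the sorted array is [5, 6, 9, 18].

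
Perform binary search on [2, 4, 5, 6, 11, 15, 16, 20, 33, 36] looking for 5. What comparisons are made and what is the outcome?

Binary search for 5 in [2, 4, 5, 6, 11, 15, 16, 20, 33, 36]:

lo=0, hi=9, mid=4, arr[mid]=11 -> 11 > 5, search left half
lo=0, hi=3, mid=1, arr[mid]=4 -> 4 < 5, search right half
lo=2, hi=3, mid=2, arr[mid]=5 -> Found target at index 2!

Binary search finds 5 at index 2 after 3 comparisons. The search repeatedly halves the search space by comparing with the middle element.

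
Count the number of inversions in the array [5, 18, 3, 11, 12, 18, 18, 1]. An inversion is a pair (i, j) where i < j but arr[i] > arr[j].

Finding inversions in [5, 18, 3, 11, 12, 18, 18, 1]:

(0, 2): arr[0]=5 > arr[2]=3
(0, 7): arr[0]=5 > arr[7]=1
(1, 2): arr[1]=18 > arr[2]=3
(1, 3): arr[1]=18 > arr[3]=11
(1, 4): arr[1]=18 > arr[4]=12
(1, 7): arr[1]=18 > arr[7]=1
(2, 7): arr[2]=3 > arr[7]=1
(3, 7): arr[3]=11 > arr[7]=1
(4, 7): arr[4]=12 > arr[7]=1
(5, 7): arr[5]=18 > arr[7]=1
(6, 7): arr[6]=18 > arr[7]=1

Total inversions: 11

The array has 11 inversion(s): (0,2), (0,7), (1,2), (1,3), (1,4), (1,7), (2,7), (3,7), (4,7), (5,7), (6,7). Each pair (i,j) satisfies i < j and arr[i] > arr[j].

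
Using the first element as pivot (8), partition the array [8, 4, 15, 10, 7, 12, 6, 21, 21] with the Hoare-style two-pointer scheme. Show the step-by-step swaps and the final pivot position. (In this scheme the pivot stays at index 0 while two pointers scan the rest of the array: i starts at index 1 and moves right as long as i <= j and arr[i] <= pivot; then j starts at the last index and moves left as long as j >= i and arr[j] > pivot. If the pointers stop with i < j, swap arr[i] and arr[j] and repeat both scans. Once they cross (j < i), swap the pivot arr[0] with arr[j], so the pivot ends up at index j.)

Hoare-style two-pointer partition with pivot = 8:

Initial array: [8, 4, 15, 10, 7, 12, 6, 21, 21]

Pointers start at i = 1, j = 8.
i stops at index 2 (arr[2]=15 > 8), j stops at index 6 (arr[6]=6 <= 8): swap arr[2] and arr[6], array becomes [8, 4, 6, 10, 7, 12, 15, 21, 21]
i stops at index 3 (arr[3]=10 > 8), j stops at index 4 (arr[4]=7 <= 8): swap arr[3] and arr[4], array becomes [8, 4, 6, 7, 10, 12, 15, 21, 21]
i ends at 4, j ends at 3: the pointers have crossed (j < i), so scanning stops.

Swap pivot arr[0] with arr[3] to place pivot at position 3: [7, 4, 6, 8, 10, 12, 15, 21, 21]
Pivot position: 3

After partitioning with pivot 8, the array becomes [7, 4, 6, 8, 10, 12, 15, 21, 21]. The pivot is placed at index 3. All elements to the left of the pivot are <= 8, and all elements to the right are > 8.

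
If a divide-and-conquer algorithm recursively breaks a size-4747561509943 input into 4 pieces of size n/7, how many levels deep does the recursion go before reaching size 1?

For divide and conquer with division factor 7:

Problem sizes at each level:
Level 0: 4747561509943
Level 1: 678223072849
Level 2: 96889010407
Level 3: 13841287201
Level 4: 1977326743
Level 5: 282475249
Level 6: 40353607
Level 7: 5764801
Level 8: 823543
Level 9: 117649
Level 10: 16807
Level 11: 2401
Level 12: 343
Level 13: 49
Level 14: 7
Level 15: 1

The root is level 0 and the size-1 base case is level 15 (the tree spans levels 0 through 15, i.e. 16 levels counting the root), so the depth is the number of divisions: log_7(4747561509943) = 15

The recursion tree depth is log_7(4747561509943) = 15. At each level, the problem size is divided by 7, so it takes 15 divisions to reduce to a base case of size 1. The algorithm makes 4 recursive calls at each level.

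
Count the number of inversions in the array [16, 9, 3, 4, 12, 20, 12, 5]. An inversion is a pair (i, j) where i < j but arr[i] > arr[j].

Finding inversions in [16, 9, 3, 4, 12, 20, 12, 5]:

(0, 1): arr[0]=16 > arr[1]=9
(0, 2): arr[0]=16 > arr[2]=3
(0, 3): arr[0]=16 > arr[3]=4
(0, 4): arr[0]=16 > arr[4]=12
(0, 6): arr[0]=16 > arr[6]=12
(0, 7): arr[0]=16 > arr[7]=5
(1, 2): arr[1]=9 > arr[2]=3
(1, 3): arr[1]=9 > arr[3]=4
(1, 7): arr[1]=9 > arr[7]=5
(4, 7): arr[4]=12 > arr[7]=5
(5, 6): arr[5]=20 > arr[6]=12
(5, 7): arr[5]=20 > arr[7]=5
(6, 7): arr[6]=12 > arr[7]=5

Total inversions: 13

The array has 13 inversion(s): (0,1), (0,2), (0,3), (0,4), (0,6), (0,7), (1,2), (1,3), (1,7), (4,7), (5,6), (5,7), (6,7). Each pair (i,j) satisfies i < j and arr[i] > arr[j].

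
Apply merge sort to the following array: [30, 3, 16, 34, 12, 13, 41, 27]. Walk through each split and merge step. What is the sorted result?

Merge sort trace:

Split: [30, 3, 16, 34, 12, 13, 41, 27] -> [30, 3, 16, 34] and [12, 13, 41, 27]
  Split: [30, 3, 16, 34] -> [30, 3] and [16, 34]
    Split: [30, 3] -> [30] and [3]
    Merge: [30] + [3] -> [3, 30]
    Split: [16, 34] -> [16] and [34]
    Merge: [16] + [34] -> [16, 34]
  Merge: [3, 30] + [16, 34] -> [3, 16, 30, 34]
  Split: [12, 13, 41, 27] -> [12, 13] and [41, 27]
    Split: [12, 13] -> [12] and [13]
    Merge: [12] + [13] -> [12, 13]
    Split: [41, 27] -> [41] and [27]
    Merge: [41] + [27] -> [27, 41]
  Merge: [12, 13] + [27, 41] -> [12, 13, 27, 41]
Merge: [3, 16, 30, 34] + [12, 13, 27, 41] -> [3, 12, 13, 16, 27, 30, 34, 41]

Final sorted array: [3, 12, 13, 16, 27, 30, 34, 41]

The merge sort proceeds by recursively splitting the array and merging sorted halves.
After all merges, the sorted array is [3, 12, 13, 16, 27, 30, 34, 41].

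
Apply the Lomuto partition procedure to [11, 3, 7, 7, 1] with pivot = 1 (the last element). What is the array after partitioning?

Lomuto partition with pivot = 1:

Initial array: [11, 3, 7, 7, 1]

arr[0]=11 > 1: no swap
arr[1]=3 > 1: no swap
arr[2]=7 > 1: no swap
arr[3]=7 > 1: no swap

Place pivot at position 0: [1, 3, 7, 7, 11]
Pivot position: 0

After partitioning with pivot 1, the array becomes [1, 3, 7, 7, 11]. The pivot is placed at index 0. All elements to the left of the pivot are <= 1, and all elements to the right are > 1.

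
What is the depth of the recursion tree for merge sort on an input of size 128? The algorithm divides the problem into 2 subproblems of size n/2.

For divide and conquer with division factor 2:

Problem sizes at each level:
Level 0: 128
Level 1: 64
Level 2: 32
Level 3: 16
Level 4: 8
Level 5: 4
Level 6: 2
Level 7: 1

The root is level 0 and the size-1 base case is level 7 (the tree spans levels 0 through 7, i.e. 8 levels counting the root), so the depth is the number of divisions: log_2(128) = 7

The recursion tree depth is log_2(128) = 7. At each level, the problem size is divided by 2, so it takes 7 divisions to reduce to a base case of size 1. The algorithm makes 2 recursive calls at each level.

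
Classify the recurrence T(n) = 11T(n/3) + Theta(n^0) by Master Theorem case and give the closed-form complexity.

Master Theorem for T(n) = 11T(n/3) + O(n^0):

a = 11, b = 3, c = 0
log_b(a) = log_3(11) = 2.1827

Case 1: c = 0 < log_3(11) = 2.1827
T(n) = O(n^(log_3 11))

For T(n) = 11T(n/3) + O(n^0): log_3(11) = 2.1827. This is Case 1 of the Master Theorem (c < log_b(a), work dominated by leaves), giving O(n^(log_3 11)).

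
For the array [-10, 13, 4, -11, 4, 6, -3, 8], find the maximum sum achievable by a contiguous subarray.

Using Kadane's algorithm on [-10, 13, 4, -11, 4, 6, -3, 8]:

Scanning through the array:
Position 1 (value 13): max_ending_here = 13, max_so_far = 13
Position 2 (value 4): max_ending_here = 17, max_so_far = 17
Position 3 (value -11): max_ending_here = 6, max_so_far = 17
Position 4 (value 4): max_ending_here = 10, max_so_far = 17
Position 5 (value 6): max_ending_here = 16, max_so_far = 17
Position 6 (value -3): max_ending_here = 13, max_so_far = 17
Position 7 (value 8): max_ending_here = 21, max_so_far = 21

Maximum subarray: [13, 4, -11, 4, 6, -3, 8]
Maximum sum: 21

The maximum subarray is [13, 4, -11, 4, 6, -3, 8] with sum 21. This subarray runs from index 1 to index 7.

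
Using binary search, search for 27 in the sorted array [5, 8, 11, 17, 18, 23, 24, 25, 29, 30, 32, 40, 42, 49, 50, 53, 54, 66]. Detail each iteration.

Binary search for 27 in [5, 8, 11, 17, 18, 23, 24, 25, 29, 30, 32, 40, 42, 49, 50, 53, 54, 66]:

lo=0, hi=17, mid=8, arr[mid]=29 -> 29 > 27, search left half
lo=0, hi=7, mid=3, arr[mid]=17 -> 17 < 27, search right half
lo=4, hi=7, mid=5, arr[mid]=23 -> 23 < 27, search right half
lo=6, hi=7, mid=6, arr[mid]=24 -> 24 < 27, search right half
lo=7, hi=7, mid=7, arr[mid]=25 -> 25 < 27, search right half
lo=8 > hi=7, target 27 not found

Binary search determines that 27 is not in the array after 5 comparisons. The search space was exhausted without finding the target.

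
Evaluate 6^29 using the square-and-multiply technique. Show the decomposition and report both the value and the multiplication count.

Computing 6^29 by squaring (build up from 6^1; each line after the first costs one multiplication):

6^1 = 6
6^2 = (6^1)^2 = 6^2 = 36
6^3 = 6 * 6^2 = 6 * 36 = 216
6^6 = (6^3)^2 = 216^2 = 46656
6^7 = 6 * 6^6 = 6 * 46656 = 279936
6^14 = (6^7)^2 = 279936^2 = 78364164096
6^28 = (6^14)^2 = 78364164096^2 = 6140942214464815497216
6^29 = 6 * 6^28 = 6 * 6140942214464815497216 = 36845653286788892983296

Result: 36845653286788892983296
Multiplications needed: 7 (7 lines after 6^1)

6^29 = 36845653286788892983296. Using exponentiation by squaring, this requires 7 multiplications. The key idea: if the exponent is even, square the half-power; if odd, multiply by the base once.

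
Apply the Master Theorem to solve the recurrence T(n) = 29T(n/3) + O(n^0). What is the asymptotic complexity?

Master Theorem for T(n) = 29T(n/3) + O(n^0):

a = 29, b = 3, c = 0
log_b(a) = log_3(29) = 3.0650

Case 1: c = 0 < log_3(29) = 3.0650
T(n) = O(n^(log_3 29))

For T(n) = 29T(n/3) + O(n^0): log_3(29) = 3.0650. This is Case 1 of the Master Theorem (c < log_b(a), work dominated by leaves), giving O(n^(log_3 29)).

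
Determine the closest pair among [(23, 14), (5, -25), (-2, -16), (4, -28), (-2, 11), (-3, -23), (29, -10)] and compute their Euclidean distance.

Computing all pairwise distances among 7 points:

d((23, 14), (5, -25)) = 42.9535
d((23, 14), (-2, -16)) = 39.0512
d((23, 14), (4, -28)) = 46.0977
d((23, 14), (-2, 11)) = 25.1794
d((23, 14), (-3, -23)) = 45.2217
d((23, 14), (29, -10)) = 24.7386
d((5, -25), (-2, -16)) = 11.4018
d((5, -25), (4, -28)) = 3.1623 <-- minimum
d((5, -25), (-2, 11)) = 36.6742
d((5, -25), (-3, -23)) = 8.2462
d((5, -25), (29, -10)) = 28.3019
d((-2, -16), (4, -28)) = 13.4164
d((-2, -16), (-2, 11)) = 27.0
d((-2, -16), (-3, -23)) = 7.0711
d((-2, -16), (29, -10)) = 31.5753
d((4, -28), (-2, 11)) = 39.4588
d((4, -28), (-3, -23)) = 8.6023
d((4, -28), (29, -10)) = 30.8058
d((-2, 11), (-3, -23)) = 34.0147
d((-2, 11), (29, -10)) = 37.4433
d((-3, -23), (29, -10)) = 34.5398

Closest pair: (5, -25) and (4, -28) with distance 3.1623

The closest pair is (5, -25) and (4, -28) with Euclidean distance 3.1623. For 7 points, brute-force pairwise comparison is shown above. For large n, the divide-and-conquer algorithm (sort by x, recurse on halves, check the dividing strip) achieves O(n log n).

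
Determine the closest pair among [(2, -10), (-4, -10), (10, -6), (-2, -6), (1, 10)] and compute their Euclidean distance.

Computing all pairwise distances among 5 points:

d((2, -10), (-4, -10)) = 6.0
d((2, -10), (10, -6)) = 8.9443
d((2, -10), (-2, -6)) = 5.6569
d((2, -10), (1, 10)) = 20.025
d((-4, -10), (10, -6)) = 14.5602
d((-4, -10), (-2, -6)) = 4.4721 <-- minimum
d((-4, -10), (1, 10)) = 20.6155
d((10, -6), (-2, -6)) = 12.0
d((10, -6), (1, 10)) = 18.3576
d((-2, -6), (1, 10)) = 16.2788

Closest pair: (-4, -10) and (-2, -6) with distance 4.4721

The closest pair is (-4, -10) and (-2, -6) with Euclidean distance 4.4721. For 5 points, brute-force pairwise comparison is shown above. For large n, the divide-and-conquer algorithm (sort by x, recurse on halves, check the dividing strip) achieves O(n log n).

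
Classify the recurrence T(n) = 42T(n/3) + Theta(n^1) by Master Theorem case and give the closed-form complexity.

Master Theorem for T(n) = 42T(n/3) + O(n^1):

a = 42, b = 3, c = 1
log_b(a) = log_3(42) = 3.4022

Case 1: c = 1 < log_3(42) = 3.4022
T(n) = O(n^(log_3 42))

For T(n) = 42T(n/3) + O(n^1): log_3(42) = 3.4022. This is Case 1 of the Master Theorem (c < log_b(a), work dominated by leaves), giving O(n^(log_3 42)).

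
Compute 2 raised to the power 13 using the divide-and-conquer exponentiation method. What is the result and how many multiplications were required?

Computing 2^13 by squaring (build up from 2^1; each line after the first costs one multiplication):

2^1 = 2
2^2 = (2^1)^2 = 2^2 = 4
2^3 = 2 * 2^2 = 2 * 4 = 8
2^6 = (2^3)^2 = 8^2 = 64
2^12 = (2^6)^2 = 64^2 = 4096
2^13 = 2 * 2^12 = 2 * 4096 = 8192

Result: 8192
Multiplications needed: 5 (5 lines after 2^1)

2^13 = 8192. Using exponentiation by squaring, this requires 5 multiplications. The key idea: if the exponent is even, square the half-power; if odd, multiply by the base once.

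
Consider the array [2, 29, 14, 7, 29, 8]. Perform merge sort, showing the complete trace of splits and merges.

Merge sort trace:

Split: [2, 29, 14, 7, 29, 8] -> [2, 29, 14] and [7, 29, 8]
  Split: [2, 29, 14] -> [2] and [29, 14]
    Split: [29, 14] -> [29] and [14]
    Merge: [29] + [14] -> [14, 29]
  Merge: [2] + [14, 29] -> [2, 14, 29]
  Split: [7, 29, 8] -> [7] and [29, 8]
    Split: [29, 8] -> [29] and [8]
    Merge: [29] + [8] -> [8, 29]
  Merge: [7] + [8, 29] -> [7, 8, 29]
Merge: [2, 14, 29] + [7, 8, 29] -> [2, 7, 8, 14, 29, 29]

Final sorted array: [2, 7, 8, 14, 29, 29]

The merge sort proceeds by recursively splitting the array and merging sorted halves.
After all merges, the sorted array is [2, 7, 8, 14, 29, 29].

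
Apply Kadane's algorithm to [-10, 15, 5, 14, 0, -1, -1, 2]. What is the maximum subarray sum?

Using Kadane's algorithm on [-10, 15, 5, 14, 0, -1, -1, 2]:

Scanning through the array:
Position 1 (value 15): max_ending_here = 15, max_so_far = 15
Position 2 (value 5): max_ending_here = 20, max_so_far = 20
Position 3 (value 14): max_ending_here = 34, max_so_far = 34
Position 4 (value 0): max_ending_here = 34, max_so_far = 34
Position 5 (value -1): max_ending_here = 33, max_so_far = 34
Position 6 (value -1): max_ending_here = 32, max_so_far = 34
Position 7 (value 2): max_ending_here = 34, max_so_far = 34

Maximum subarray: [15, 5, 14]
Maximum sum: 34

The maximum subarray is [15, 5, 14] with sum 34. This subarray runs from index 1 to index 3.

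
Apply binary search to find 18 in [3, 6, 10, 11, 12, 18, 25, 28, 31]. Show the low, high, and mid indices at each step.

Binary search for 18 in [3, 6, 10, 11, 12, 18, 25, 28, 31]:

lo=0, hi=8, mid=4, arr[mid]=12 -> 12 < 18, search right half
lo=5, hi=8, mid=6, arr[mid]=25 -> 25 > 18, search left half
lo=5, hi=5, mid=5, arr[mid]=18 -> Found target at index 5!

Binary search finds 18 at index 5 after 3 comparisons. The search repeatedly halves the search space by comparing with the middle element.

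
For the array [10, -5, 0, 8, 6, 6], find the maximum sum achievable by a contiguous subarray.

Using Kadane's algorithm on [10, -5, 0, 8, 6, 6]:

Scanning through the array:
Position 1 (value -5): max_ending_here = 5, max_so_far = 10
Position 2 (value 0): max_ending_here = 5, max_so_far = 10
Position 3 (value 8): max_ending_here = 13, max_so_far = 13
Position 4 (value 6): max_ending_here = 19, max_so_far = 19
Position 5 (value 6): max_ending_here = 25, max_so_far = 25

Maximum subarray: [10, -5, 0, 8, 6, 6]
Maximum sum: 25

The maximum subarray is [10, -5, 0, 8, 6, 6] with sum 25. This subarray runs from index 0 to index 5.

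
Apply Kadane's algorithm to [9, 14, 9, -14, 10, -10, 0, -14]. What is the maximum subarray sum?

Using Kadane's algorithm on [9, 14, 9, -14, 10, -10, 0, -14]:

Scanning through the array:
Position 1 (value 14): max_ending_here = 23, max_so_far = 23
Position 2 (value 9): max_ending_here = 32, max_so_far = 32
Position 3 (value -14): max_ending_here = 18, max_so_far = 32
Position 4 (value 10): max_ending_here = 28, max_so_far = 32
Position 5 (value -10): max_ending_here = 18, max_so_far = 32
Position 6 (value 0): max_ending_here = 18, max_so_far = 32
Position 7 (value -14): max_ending_here = 4, max_so_far = 32

Maximum subarray: [9, 14, 9]
Maximum sum: 32

The maximum subarray is [9, 14, 9] with sum 32. This subarray runs from index 0 to index 2.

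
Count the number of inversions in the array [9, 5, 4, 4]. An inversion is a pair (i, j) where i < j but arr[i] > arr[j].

Finding inversions in [9, 5, 4, 4]:

(0, 1): arr[0]=9 > arr[1]=5
(0, 2): arr[0]=9 > arr[2]=4
(0, 3): arr[0]=9 > arr[3]=4
(1, 2): arr[1]=5 > arr[2]=4
(1, 3): arr[1]=5 > arr[3]=4

Total inversions: 5

The array has 5 inversion(s): (0,1), (0,2), (0,3), (1,2), (1,3). Each pair (i,j) satisfies i < j and arr[i] > arr[j].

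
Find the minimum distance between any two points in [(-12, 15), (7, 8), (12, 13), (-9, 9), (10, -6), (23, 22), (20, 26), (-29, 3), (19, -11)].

Computing all pairwise distances among 9 points:

d((-12, 15), (7, 8)) = 20.2485
d((-12, 15), (12, 13)) = 24.0832
d((-12, 15), (-9, 9)) = 6.7082
d((-12, 15), (10, -6)) = 30.4138
d((-12, 15), (23, 22)) = 35.6931
d((-12, 15), (20, 26)) = 33.8378
d((-12, 15), (-29, 3)) = 20.8087
d((-12, 15), (19, -11)) = 40.4599
d((7, 8), (12, 13)) = 7.0711
d((7, 8), (-9, 9)) = 16.0312
d((7, 8), (10, -6)) = 14.3178
d((7, 8), (23, 22)) = 21.2603
d((7, 8), (20, 26)) = 22.2036
d((7, 8), (-29, 3)) = 36.3456
d((7, 8), (19, -11)) = 22.4722
d((12, 13), (-9, 9)) = 21.3776
d((12, 13), (10, -6)) = 19.105
d((12, 13), (23, 22)) = 14.2127
d((12, 13), (20, 26)) = 15.2643
d((12, 13), (-29, 3)) = 42.2019
d((12, 13), (19, -11)) = 25.0
d((-9, 9), (10, -6)) = 24.2074
d((-9, 9), (23, 22)) = 34.5398
d((-9, 9), (20, 26)) = 33.6155
d((-9, 9), (-29, 3)) = 20.8806
d((-9, 9), (19, -11)) = 34.4093
d((10, -6), (23, 22)) = 30.8707
d((10, -6), (20, 26)) = 33.5261
d((10, -6), (-29, 3)) = 40.025
d((10, -6), (19, -11)) = 10.2956
d((23, 22), (20, 26)) = 5.0 <-- minimum
d((23, 22), (-29, 3)) = 55.3624
d((23, 22), (19, -11)) = 33.2415
d((20, 26), (-29, 3)) = 54.1295
d((20, 26), (19, -11)) = 37.0135
d((-29, 3), (19, -11)) = 50.0

Closest pair: (23, 22) and (20, 26) with distance 5.0

The closest pair is (23, 22) and (20, 26) with Euclidean distance 5.0. For 9 points, brute-force pairwise comparison is shown above. For large n, the divide-and-conquer algorithm (sort by x, recurse on halves, check the dividing strip) achieves O(n log n).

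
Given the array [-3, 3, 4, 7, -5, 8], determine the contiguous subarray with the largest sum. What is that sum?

Using Kadane's algorithm on [-3, 3, 4, 7, -5, 8]:

Scanning through the array:
Position 1 (value 3): max_ending_here = 3, max_so_far = 3
Position 2 (value 4): max_ending_here = 7, max_so_far = 7
Position 3 (value 7): max_ending_here = 14, max_so_far = 14
Position 4 (value -5): max_ending_here = 9, max_so_far = 14
Position 5 (value 8): max_ending_here = 17, max_so_far = 17

Maximum subarray: [3, 4, 7, -5, 8]
Maximum sum: 17

The maximum subarray is [3, 4, 7, -5, 8] with sum 17. This subarray runs from index 1 to index 5.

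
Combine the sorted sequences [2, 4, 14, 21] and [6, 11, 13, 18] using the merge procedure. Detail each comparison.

Merging process:

Compare 2 vs 6: take 2 from left. Merged: [2]
Compare 4 vs 6: take 4 from left. Merged: [2, 4]
Compare 14 vs 6: take 6 from right. Merged: [2, 4, 6]
Compare 14 vs 11: take 11 from right. Merged: [2, 4, 6, 11]
Compare 14 vs 13: take 13 from right. Merged: [2, 4, 6, 11, 13]
Compare 14 vs 18: take 14 from left. Merged: [2, 4, 6, 11, 13, 14]
Compare 21 vs 18: take 18 from right. Merged: [2, 4, 6, 11, 13, 14, 18]
Append remaining from left: [21]. Merged: [2, 4, 6, 11, 13, 14, 18, 21]

Final merged array: [2, 4, 6, 11, 13, 14, 18, 21]
Total comparisons: 7

The merged array is [2, 4, 6, 11, 13, 14, 18, 21], requiring 7 comparisons. The merge step runs in O(n) time where n is the total number of elements.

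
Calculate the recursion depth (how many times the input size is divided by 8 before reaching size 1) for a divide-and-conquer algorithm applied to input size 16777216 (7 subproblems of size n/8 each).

For divide and conquer with division factor 8:

Problem sizes at each level:
Level 0: 16777216
Level 1: 2097152
Level 2: 262144
Level 3: 32768
Level 4: 4096
Level 5: 512
Level 6: 64
Level 7: 8
Level 8: 1

The root is level 0 and the size-1 base case is level 8 (the tree spans levels 0 through 8, i.e. 9 levels counting the root), so the depth is the number of divisions: log_8(16777216) = 8

The recursion tree depth is log_8(16777216) = 8. At each level, the problem size is divided by 8, so it takes 8 divisions to reduce to a base case of size 1. The algorithm makes 7 recursive calls at each level.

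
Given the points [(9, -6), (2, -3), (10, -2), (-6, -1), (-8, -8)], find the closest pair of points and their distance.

Computing all pairwise distances among 5 points:

d((9, -6), (2, -3)) = 7.6158
d((9, -6), (10, -2)) = 4.1231 <-- minimum
d((9, -6), (-6, -1)) = 15.8114
d((9, -6), (-8, -8)) = 17.1172
d((2, -3), (10, -2)) = 8.0623
d((2, -3), (-6, -1)) = 8.2462
d((2, -3), (-8, -8)) = 11.1803
d((10, -2), (-6, -1)) = 16.0312
d((10, -2), (-8, -8)) = 18.9737
d((-6, -1), (-8, -8)) = 7.2801

Closest pair: (9, -6) and (10, -2) with distance 4.1231

The closest pair is (9, -6) and (10, -2) with Euclidean distance 4.1231. For 5 points, brute-force pairwise comparison is shown above. For large n, the divide-and-conquer algorithm (sort by x, recurse on halves, check the dividing strip) achieves O(n log n).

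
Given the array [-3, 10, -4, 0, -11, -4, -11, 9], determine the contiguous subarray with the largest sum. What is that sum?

Using Kadane's algorithm on [-3, 10, -4, 0, -11, -4, -11, 9]:

Scanning through the array:
Position 1 (value 10): max_ending_here = 10, max_so_far = 10
Position 2 (value -4): max_ending_here = 6, max_so_far = 10
Position 3 (value 0): max_ending_here = 6, max_so_far = 10
Position 4 (value -11): max_ending_here = -5, max_so_far = 10
Position 5 (value -4): max_ending_here = -4, max_so_far = 10
Position 6 (value -11): max_ending_here = -11, max_so_far = 10
Position 7 (value 9): max_ending_here = 9, max_so_far = 10

Maximum subarray: [10]
Maximum sum: 10

The maximum subarray is [10] with sum 10. This subarray runs from index 1 to index 1.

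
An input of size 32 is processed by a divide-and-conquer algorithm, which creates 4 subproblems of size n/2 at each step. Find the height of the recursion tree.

For divide and conquer with division factor 2:

Problem sizes at each level:
Level 0: 32
Level 1: 16
Level 2: 8
Level 3: 4
Level 4: 2
Level 5: 1

The root is level 0 and the size-1 base case is level 5 (the tree spans levels 0 through 5, i.e. 6 levels counting the root), so the depth is the number of divisions: log_2(32) = 5

The recursion tree depth is log_2(32) = 5. At each level, the problem size is divided by 2, so it takes 5 divisions to reduce to a base case of size 1. The algorithm makes 4 recursive calls at each level.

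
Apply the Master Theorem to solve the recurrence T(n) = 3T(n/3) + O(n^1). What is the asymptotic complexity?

Master Theorem for T(n) = 3T(n/3) + O(n^1):

a = 3, b = 3, c = 1
log_b(a) = log_3(3) = 1.0000

Case 2: c = 1 = log_3(3) = 1.0000
T(n) = O(n^1 log n) = O(n log n)

For T(n) = 3T(n/3) + O(n^1): log_3(3) = 1.0000. This is Case 2 of the Master Theorem (c = log_b(a), equal work at all levels), giving O(n log n).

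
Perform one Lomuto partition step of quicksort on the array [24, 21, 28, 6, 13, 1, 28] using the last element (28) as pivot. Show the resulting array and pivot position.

Lomuto partition with pivot = 28:

Initial array: [24, 21, 28, 6, 13, 1, 28]

arr[0]=24 <= 28: swap with position 0, array becomes [24, 21, 28, 6, 13, 1, 28]
arr[1]=21 <= 28: swap with position 1, array becomes [24, 21, 28, 6, 13, 1, 28]
arr[2]=28 <= 28: swap with position 2, array becomes [24, 21, 28, 6, 13, 1, 28]
arr[3]=6 <= 28: swap with position 3, array becomes [24, 21, 28, 6, 13, 1, 28]
arr[4]=13 <= 28: swap with position 4, array becomes [24, 21, 28, 6, 13, 1, 28]
arr[5]=1 <= 28: swap with position 5, array becomes [24, 21, 28, 6, 13, 1, 28]

Place pivot at position 6: [24, 21, 28, 6, 13, 1, 28]
Pivot position: 6

After partitioning with pivot 28, the array becomes [24, 21, 28, 6, 13, 1, 28]. The pivot is placed at index 6. All elements to the left of the pivot are <= 28, and all elements to the right are > 28.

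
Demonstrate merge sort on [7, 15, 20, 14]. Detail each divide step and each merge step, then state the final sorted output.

Merge sort trace:

Split: [7, 15, 20, 14] -> [7, 15] and [20, 14]
  Split: [7, 15] -> [7] and [15]
  Merge: [7] + [15] -> [7, 15]
  Split: [20, 14] -> [20] and [14]
  Merge: [20] + [14] -> [14, 20]
Merge: [7, 15] + [14, 20] -> [7, 14, 15, 20]

Final sorted array: [7, 14, 15, 20]

The merge sort proceeds by recursively splitting the array and merging sorted halves.
After all merges, the sorted array is [7, 14, 15, 20].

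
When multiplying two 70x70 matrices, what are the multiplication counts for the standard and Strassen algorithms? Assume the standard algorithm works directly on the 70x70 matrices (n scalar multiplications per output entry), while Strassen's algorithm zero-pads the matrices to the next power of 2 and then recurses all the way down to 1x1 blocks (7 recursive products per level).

Matrix multiplication for 70x70 matrices:

Strassen's algorithm requires power-of-2 dimensions. Pad 70x70 to 128x128 (next power of 2).

Standard algorithm: 70^3 = 343000 multiplications
Strassen's algorithm: 7^(log2(128)) = 7^7 = 823543 multiplications
Difference: 343000 - 823543 = -480543 (Strassen uses MORE here due to padding overhead — for small or just-over-power-of-2 n, padding can outweigh the per-level savings)

Standard: 343000 multiplications (70^3). Strassen: 823543 multiplications (7^7, after padding to 128x128). Strassen reduces 8 recursive multiplications to 7 at each level.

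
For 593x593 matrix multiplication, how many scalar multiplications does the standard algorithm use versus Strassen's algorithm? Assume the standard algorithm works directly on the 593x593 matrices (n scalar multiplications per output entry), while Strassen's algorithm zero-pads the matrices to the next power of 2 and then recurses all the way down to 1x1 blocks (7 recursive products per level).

Matrix multiplication for 593x593 matrices:

Strassen's algorithm requires power-of-2 dimensions. Pad 593x593 to 1024x1024 (next power of 2).

Standard algorithm: 593^3 = 208527857 multiplications
Strassen's algorithm: 7^(log2(1024)) = 7^10 = 282475249 multiplications
Difference: 208527857 - 282475249 = -73947392 (Strassen uses MORE here due to padding overhead — for small or just-over-power-of-2 n, padding can outweigh the per-level savings)

Standard: 208527857 multiplications (593^3). Strassen: 282475249 multiplications (7^10, after padding to 1024x1024). Strassen reduces 8 recursive multiplications to 7 at each level.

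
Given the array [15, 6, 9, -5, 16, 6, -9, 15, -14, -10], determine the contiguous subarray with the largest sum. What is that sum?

Using Kadane's algorithm on [15, 6, 9, -5, 16, 6, -9, 15, -14, -10]:

Scanning through the array:
Position 1 (value 6): max_ending_here = 21, max_so_far = 21
Position 2 (value 9): max_ending_here = 30, max_so_far = 30
Position 3 (value -5): max_ending_here = 25, max_so_far = 30
Position 4 (value 16): max_ending_here = 41, max_so_far = 41
Position 5 (value 6): max_ending_here = 47, max_so_far = 47
Position 6 (value -9): max_ending_here = 38, max_so_far = 47
Position 7 (value 15): max_ending_here = 53, max_so_far = 53
Position 8 (value -14): max_ending_here = 39, max_so_far = 53
Position 9 (value -10): max_ending_here = 29, max_so_far = 53

Maximum subarray: [15, 6, 9, -5, 16, 6, -9, 15]
Maximum sum: 53

The maximum subarray is [15, 6, 9, -5, 16, 6, -9, 15] with sum 53. This subarray runs from index 0 to index 7.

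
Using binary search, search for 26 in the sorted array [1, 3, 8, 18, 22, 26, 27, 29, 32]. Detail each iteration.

Binary search for 26 in [1, 3, 8, 18, 22, 26, 27, 29, 32]:

lo=0, hi=8, mid=4, arr[mid]=22 -> 22 < 26, search right half
lo=5, hi=8, mid=6, arr[mid]=27 -> 27 > 26, search left half
lo=5, hi=5, mid=5, arr[mid]=26 -> Found target at index 5!

Binary search finds 26 at index 5 after 3 comparisons. The search repeatedly halves the search space by comparing with the middle element.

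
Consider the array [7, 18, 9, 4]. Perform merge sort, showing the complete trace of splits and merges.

Merge sort trace:

Split: [7, 18, 9, 4] -> [7, 18] and [9, 4]
  Split: [7, 18] -> [7] and [18]
  Merge: [7] + [18] -> [7, 18]
  Split: [9, 4] -> [9] and [4]
  Merge: [9] + [4] -> [4, 9]
Merge: [7, 18] + [4, 9] -> [4, 7, 9, 18]

Final sorted array: [4, 7, 9, 18]

The merge sort proceeds by recursively splitting the array and merging sorted halves.
After all merges, the sorted array is [4, 7, 9, 18].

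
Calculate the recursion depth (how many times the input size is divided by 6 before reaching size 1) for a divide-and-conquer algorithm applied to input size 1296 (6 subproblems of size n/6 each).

For divide and conquer with division factor 6:

Problem sizes at each level:
Level 0: 1296
Level 1: 216
Level 2: 36
Level 3: 6
Level 4: 1

The root is level 0 and the size-1 base case is level 4 (the tree spans levels 0 through 4, i.e. 5 levels counting the root), so the depth is the number of divisions: log_6(1296) = 4

The recursion tree depth is log_6(1296) = 4. At each level, the problem size is divided by 6, so it takes 4 divisions to reduce to a base case of size 1. The algorithm makes 6 recursive calls at each level.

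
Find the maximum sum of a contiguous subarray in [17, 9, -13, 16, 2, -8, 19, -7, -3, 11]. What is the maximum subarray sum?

Using Kadane's algorithm on [17, 9, -13, 16, 2, -8, 19, -7, -3, 11]:

Scanning through the array:
Position 1 (value 9): max_ending_here = 26, max_so_far = 26
Position 2 (value -13): max_ending_here = 13, max_so_far = 26
Position 3 (value 16): max_ending_here = 29, max_so_far = 29
Position 4 (value 2): max_ending_here = 31, max_so_far = 31
Position 5 (value -8): max_ending_here = 23, max_so_far = 31
Position 6 (value 19): max_ending_here = 42, max_so_far = 42
Position 7 (value -7): max_ending_here = 35, max_so_far = 42
Position 8 (value -3): max_ending_here = 32, max_so_far = 42
Position 9 (value 11): max_ending_here = 43, max_so_far = 43

Maximum subarray: [17, 9, -13, 16, 2, -8, 19, -7, -3, 11]
Maximum sum: 43

The maximum subarray is [17, 9, -13, 16, 2, -8, 19, -7, -3, 11] with sum 43. This subarray runs from index 0 to index 9.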